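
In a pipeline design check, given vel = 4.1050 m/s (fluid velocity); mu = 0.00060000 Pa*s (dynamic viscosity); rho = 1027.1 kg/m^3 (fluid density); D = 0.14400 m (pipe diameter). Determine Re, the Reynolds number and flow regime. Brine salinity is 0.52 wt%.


Step 1: Re = rho*vel*D/mu = 1027.1*4.105*0.144/0.0006 = 1.0119e+06
Step 2: Re = 1.0119e+06 > 4000, so flow is turbulent.
Re = 1.0119e+06 (turbulent)


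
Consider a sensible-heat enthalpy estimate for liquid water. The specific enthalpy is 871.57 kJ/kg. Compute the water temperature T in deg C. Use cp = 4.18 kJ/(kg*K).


T = h / cp
T = 871.57 / 4.18
T = 208.51 deg C


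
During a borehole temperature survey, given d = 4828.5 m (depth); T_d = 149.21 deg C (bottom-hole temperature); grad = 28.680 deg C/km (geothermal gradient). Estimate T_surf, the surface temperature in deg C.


T_surf = T_d - grad * d / 1000
T_surf = 149.21 - 28.680 * 4828.5 / 1000
T_surf = 10.729 deg C


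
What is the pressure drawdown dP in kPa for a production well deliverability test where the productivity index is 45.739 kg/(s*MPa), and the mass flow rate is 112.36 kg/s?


dP = mdot * 1000 / PI
dP = 112.36 * 1000 / 45.739
dP = 2456.5 kPa


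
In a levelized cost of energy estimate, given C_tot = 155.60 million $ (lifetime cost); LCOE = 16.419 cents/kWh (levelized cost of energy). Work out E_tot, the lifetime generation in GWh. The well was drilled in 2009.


E_tot = C_tot / LCOE * 100
E_tot = 155.60 / 16.419 * 100
E_tot = 947.68 GWh


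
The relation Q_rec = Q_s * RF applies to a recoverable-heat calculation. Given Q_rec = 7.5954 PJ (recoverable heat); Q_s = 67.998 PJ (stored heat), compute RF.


RF = Q_rec / Q_s
RF = 7.5954 / 67.998
RF = 0.11170


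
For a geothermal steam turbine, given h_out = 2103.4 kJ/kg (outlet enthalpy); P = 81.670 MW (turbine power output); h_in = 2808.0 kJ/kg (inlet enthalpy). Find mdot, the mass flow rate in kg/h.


mdot = P * 1000 / (h_in - h_out)
mdot = 81.670 * 1000 / (2808.0 - 2103.4)
mdot = 115.9097 kg/s
Convert: 115.9097 kg/s * 3600.0 = 4.1727e+05 kg/h
mdot = 4.1727e+05 kg/h


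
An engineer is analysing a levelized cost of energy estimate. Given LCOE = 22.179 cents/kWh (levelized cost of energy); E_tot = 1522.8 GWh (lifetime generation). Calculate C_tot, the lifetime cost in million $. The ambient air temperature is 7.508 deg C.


C_tot = LCOE / 100 * E_tot
C_tot = 22.179 / 100 * 1522.8
C_tot = 337.74 million $


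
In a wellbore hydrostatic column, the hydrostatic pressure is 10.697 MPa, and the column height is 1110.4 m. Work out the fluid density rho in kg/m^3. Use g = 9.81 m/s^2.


rho = P * 1e6 / (g * h)
rho = 10.697 * 1e6 / (9.81 * 1110.4)
rho = 982.00 kg/m^3


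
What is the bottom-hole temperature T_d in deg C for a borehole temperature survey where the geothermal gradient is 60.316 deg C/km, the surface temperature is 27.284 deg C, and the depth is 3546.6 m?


T_d = T_surf + grad * d / 1000
T_d = 27.284 + 60.316 * 3546.6 / 1000
T_d = 241.20 deg C


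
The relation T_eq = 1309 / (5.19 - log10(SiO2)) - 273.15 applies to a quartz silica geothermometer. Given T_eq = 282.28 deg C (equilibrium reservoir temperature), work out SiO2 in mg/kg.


SiO2 = 10^(5.19 - 1309/(T_eq + 273.15))
SiO2 = 10^(5.19 - 1309/(282.28 + 273.15))
SiO2 = 681.19 mg/kg


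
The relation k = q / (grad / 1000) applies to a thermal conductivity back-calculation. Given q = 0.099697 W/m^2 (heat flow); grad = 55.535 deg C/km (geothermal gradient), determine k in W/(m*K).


k = q / (grad / 1000)
k = 0.099697 / (55.535 / 1000)
k = 1.7952 W/(m*K)


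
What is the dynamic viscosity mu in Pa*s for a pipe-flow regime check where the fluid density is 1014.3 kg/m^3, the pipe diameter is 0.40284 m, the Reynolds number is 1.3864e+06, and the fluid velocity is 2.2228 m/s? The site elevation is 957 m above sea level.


mu = rho * vel * D / Re
mu = 1014.3 * 2.2228 * 0.40284 / 1.3864e+06
mu = 0.00065510 Pa*s


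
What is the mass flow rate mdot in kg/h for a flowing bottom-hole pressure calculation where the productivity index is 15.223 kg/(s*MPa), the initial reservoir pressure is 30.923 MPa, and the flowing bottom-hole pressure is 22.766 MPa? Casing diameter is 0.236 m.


mdot = (P_i - P_wf) * PI
mdot = (30.923 - 22.766) * 15.223
mdot = 124.1740 kg/s
Convert: 124.1740 kg/s * 3600.0 = 4.4703e+05 kg/h
mdot = 4.4703e+05 kg/h


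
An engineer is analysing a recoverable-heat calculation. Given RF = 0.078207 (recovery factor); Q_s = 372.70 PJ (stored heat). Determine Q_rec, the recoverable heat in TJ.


Q_rec = Q_s * RF
Q_rec = 372.70 * 0.078207
Q_rec = 29.14775 PJ
Convert: 29.14775 PJ * 1000.0 = 29148 TJ
Q_rec = 29148 TJ


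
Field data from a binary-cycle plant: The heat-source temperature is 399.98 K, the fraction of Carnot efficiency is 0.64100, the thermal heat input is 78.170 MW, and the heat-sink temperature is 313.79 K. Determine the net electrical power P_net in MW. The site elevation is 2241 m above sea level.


Step 1: eta = (1 - Tc/Th)*f = (1 - 313.79/399.98)*0.641 = 0.1381264
Step 2: P_net = eta * Q_in = 0.1381264 * 78.17 = 10.797 MW
P_net = 10.797 MW


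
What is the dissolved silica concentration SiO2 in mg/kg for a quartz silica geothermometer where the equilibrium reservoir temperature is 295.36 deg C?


SiO2 = 10^(5.19 - 1309/(T_eq + 273.15))
SiO2 = 10^(5.19 - 1309/(295.36 + 273.15))
SiO2 = 771.77 mg/kg


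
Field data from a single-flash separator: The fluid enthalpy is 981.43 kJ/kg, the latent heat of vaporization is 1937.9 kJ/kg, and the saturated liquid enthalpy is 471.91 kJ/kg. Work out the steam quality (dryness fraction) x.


x = (h - hf) / hfg
x = (981.43 - 471.91) / 1937.9
x = 0.26292


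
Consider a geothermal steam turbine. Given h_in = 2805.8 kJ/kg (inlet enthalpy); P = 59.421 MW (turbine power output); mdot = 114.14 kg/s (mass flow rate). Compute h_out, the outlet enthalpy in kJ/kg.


h_out = h_in - P * 1000 / mdot
h_out = 2805.8 - 59.421 * 1000 / 114.14
h_out = 2285.2 kJ/kg


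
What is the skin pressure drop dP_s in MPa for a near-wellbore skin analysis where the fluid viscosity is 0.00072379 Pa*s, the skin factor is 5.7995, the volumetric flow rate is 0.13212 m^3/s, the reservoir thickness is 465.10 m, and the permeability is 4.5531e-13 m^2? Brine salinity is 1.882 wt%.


dP_s = S * q * mu / (2*pi*k*hr) / 1000
dP_s = 5.7995 * 0.13212 * 0.00072379 / (2*pi*4.5531e-13*465.10) / 1000
dP_s = 416.8102 kPa
Convert: 416.8102 kPa * 0.001 = 0.41681 MPa
dP_s = 0.41681 MPa


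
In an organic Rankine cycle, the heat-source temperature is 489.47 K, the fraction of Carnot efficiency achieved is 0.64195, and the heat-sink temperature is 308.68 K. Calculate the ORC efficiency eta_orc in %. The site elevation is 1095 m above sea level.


eta_orc = (1 - Tc/Th) * f * 100
eta_orc = (1 - 308.68/489.47) * 0.64195 * 100
eta_orc = 23.711 %


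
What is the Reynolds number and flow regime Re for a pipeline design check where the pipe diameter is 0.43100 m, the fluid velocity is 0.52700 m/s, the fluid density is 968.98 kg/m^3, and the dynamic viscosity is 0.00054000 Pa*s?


Step 1: Re = rho*vel*D/mu = 968.98*0.527*0.431/0.00054 = 4.0758e+05
Step 2: Re = 4.0758e+05 > 4000, so flow is turbulent.
Re = 4.0758e+05 (turbulent)


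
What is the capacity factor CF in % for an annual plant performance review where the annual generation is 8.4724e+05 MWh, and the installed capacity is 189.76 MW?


CF = E_a / (cap * 8760) * 100
CF = 8.4724e+05 / (189.76 * 8760) * 100
CF = 50.968 %


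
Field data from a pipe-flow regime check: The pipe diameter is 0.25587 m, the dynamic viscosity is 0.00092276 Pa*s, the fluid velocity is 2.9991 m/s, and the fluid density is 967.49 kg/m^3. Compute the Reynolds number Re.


Re = rho * vel * D / mu
Re = 967.49 * 2.9991 * 0.25587 / 0.00092276
Re = 8.0458e+05


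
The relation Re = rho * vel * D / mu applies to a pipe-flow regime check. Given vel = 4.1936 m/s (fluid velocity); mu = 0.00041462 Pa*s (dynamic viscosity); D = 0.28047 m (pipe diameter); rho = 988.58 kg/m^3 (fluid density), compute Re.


Re = rho * vel * D / mu
Re = 988.58 * 4.1936 * 0.28047 / 0.00041462
Re = 2.8044e+06


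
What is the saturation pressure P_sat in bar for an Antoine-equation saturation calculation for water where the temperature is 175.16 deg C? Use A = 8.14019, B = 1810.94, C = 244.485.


P_sat = 10^(A - B/(C + T)) / 760 * 0.101325
P_sat = 10^(8.14019 - 1810.94/(244.485 + 175.16)) / 760 * 0.101325
P_sat = 0.8906018 MPa
Convert: 0.8906018 MPa * 10.0 = 8.9060 bar
P_sat = 8.9060 bar


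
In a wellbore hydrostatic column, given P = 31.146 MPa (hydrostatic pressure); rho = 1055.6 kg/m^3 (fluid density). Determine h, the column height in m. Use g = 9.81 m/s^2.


h = P * 1e6 / (g * rho)
h = 31.146 * 1e6 / (9.81 * 1055.6)
h = 3007.7 m


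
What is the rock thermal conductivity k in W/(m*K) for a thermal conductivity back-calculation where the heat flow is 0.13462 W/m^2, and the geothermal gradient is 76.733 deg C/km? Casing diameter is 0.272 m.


k = q / (grad / 1000)
k = 0.13462 / (76.733 / 1000)
k = 1.7544 W/(m*K)


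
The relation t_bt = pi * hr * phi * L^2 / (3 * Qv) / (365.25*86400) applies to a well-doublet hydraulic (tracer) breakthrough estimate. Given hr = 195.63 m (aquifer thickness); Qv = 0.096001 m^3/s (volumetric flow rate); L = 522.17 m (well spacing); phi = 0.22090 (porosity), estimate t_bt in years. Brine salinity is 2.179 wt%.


t_bt = pi * hr * phi * L^2 / (3 * Qv) / (365.25*86400)
t_bt = pi * 195.63 * 0.22090 * 522.17^2 / (3 * 0.096001) / (365.25*86400)
t_bt = 4.0729 years


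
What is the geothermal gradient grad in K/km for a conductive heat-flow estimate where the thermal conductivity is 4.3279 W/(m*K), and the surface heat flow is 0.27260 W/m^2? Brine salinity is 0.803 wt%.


grad = q * 1000 / k
grad = 0.27260 * 1000 / 4.3279
grad = 62.98667 deg C/km
Convert: 62.98667 deg C/km * 1.0 = 62.987 K/km
grad = 62.987 K/km


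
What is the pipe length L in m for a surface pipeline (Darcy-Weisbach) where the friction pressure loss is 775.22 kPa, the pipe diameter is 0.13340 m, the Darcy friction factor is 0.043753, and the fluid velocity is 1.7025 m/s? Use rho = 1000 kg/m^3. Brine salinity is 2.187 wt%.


L = dP*1000*D / (f*rho*vel^2/2)
L = 775.22*1000*0.13340 / (0.043753*1000*1.7025^2/2)
L = 1630.9 m


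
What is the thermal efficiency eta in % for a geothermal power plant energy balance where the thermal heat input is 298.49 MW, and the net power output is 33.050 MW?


eta = W_net / Q_in * 100
eta = 33.050 / 298.49 * 100
eta = 11.072 %


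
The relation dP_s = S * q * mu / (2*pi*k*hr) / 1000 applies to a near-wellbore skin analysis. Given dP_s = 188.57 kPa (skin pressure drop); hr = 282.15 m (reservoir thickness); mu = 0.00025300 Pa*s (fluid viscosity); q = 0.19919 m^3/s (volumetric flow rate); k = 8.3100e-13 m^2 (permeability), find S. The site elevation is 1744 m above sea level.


S = dP_s * 1000 * 2*pi*k*hr / (q*mu)
S = 188.57 * 1000 * 2*pi*8.3100e-13*282.15 / (0.19919*0.00025300)
S = 5.5125


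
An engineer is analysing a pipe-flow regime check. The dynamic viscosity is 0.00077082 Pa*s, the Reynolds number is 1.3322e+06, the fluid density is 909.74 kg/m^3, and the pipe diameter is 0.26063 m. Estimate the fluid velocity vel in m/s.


vel = Re * mu / (rho * D)
vel = 1.3322e+06 * 0.00077082 / (909.74 * 0.26063)
vel = 4.3309 m/s


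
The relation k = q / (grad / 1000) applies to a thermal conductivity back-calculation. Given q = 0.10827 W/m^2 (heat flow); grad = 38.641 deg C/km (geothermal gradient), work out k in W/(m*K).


k = q / (grad / 1000)
k = 0.10827 / (38.641 / 1000)
k = 2.8019 W/(m*K)


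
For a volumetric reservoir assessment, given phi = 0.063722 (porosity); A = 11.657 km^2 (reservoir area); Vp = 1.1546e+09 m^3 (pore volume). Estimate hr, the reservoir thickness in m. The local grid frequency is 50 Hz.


hr = Vp / (A * 1e6 * phi)
hr = 1.1546e+09 / (11.657 * 1e6 * 0.063722)
hr = 1554.4 m


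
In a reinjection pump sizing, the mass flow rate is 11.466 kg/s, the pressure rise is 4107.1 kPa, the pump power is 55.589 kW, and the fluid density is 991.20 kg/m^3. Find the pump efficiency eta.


eta = mdot * dP / (rho * P_pump)
eta = 11.466 * 4107.1 / (991.20 * 55.589)
eta = 0.85467


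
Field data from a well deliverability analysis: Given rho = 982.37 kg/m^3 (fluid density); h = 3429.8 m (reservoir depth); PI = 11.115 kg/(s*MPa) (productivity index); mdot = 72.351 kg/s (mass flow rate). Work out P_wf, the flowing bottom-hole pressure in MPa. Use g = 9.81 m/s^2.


Step 1: P_i = rho*g*h/1e6 = 982.37*9.81*3429.8/1e6 = 33.05315 MPa
Step 2: P_wf = P_i - mdot/PI = 33.05315 - 72.351/11.115 = 26.544 MPa
P_wf = 26.544 MPa


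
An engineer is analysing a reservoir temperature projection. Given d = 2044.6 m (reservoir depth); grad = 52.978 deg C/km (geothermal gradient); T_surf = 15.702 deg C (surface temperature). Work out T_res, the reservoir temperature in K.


T_res = T_surf + grad * d / 1000
T_res = 15.702 + 52.978 * 2044.6 / 1000
T_res = 124.0208 deg C
Convert to K: 124.0208 + 273.15 = 397.17 K
T_res = 397.17 K


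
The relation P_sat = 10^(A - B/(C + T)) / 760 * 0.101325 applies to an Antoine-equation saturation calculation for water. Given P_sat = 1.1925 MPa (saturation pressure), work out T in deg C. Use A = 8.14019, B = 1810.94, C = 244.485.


T = B / (A - log10(P_sat * 760 / 0.101325)) - C
T = 1810.94 / (8.14019 - log10(1.1925 * 760 / 0.101325)) - 244.485
T = 187.86 deg C


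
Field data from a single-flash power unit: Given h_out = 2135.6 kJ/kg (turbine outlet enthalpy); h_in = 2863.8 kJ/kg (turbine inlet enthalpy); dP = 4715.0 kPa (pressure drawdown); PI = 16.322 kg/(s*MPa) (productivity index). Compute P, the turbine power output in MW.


Step 1: mdot = PI * dP / 1000 = 16.322 * 4715.0 / 1000 = 76.95823 kg/s
Step 2: P = mdot*(h_in - h_out)/1000 = 76.95823*(2863.8 - 2135.6)/1000 = 56.041 MW
P = 56.041 MW


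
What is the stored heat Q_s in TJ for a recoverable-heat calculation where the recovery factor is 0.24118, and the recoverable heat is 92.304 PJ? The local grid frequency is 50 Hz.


Q_s = Q_rec / RF
Q_s = 92.304 / 0.24118
Q_s = 382.7183 PJ
Convert: 382.7183 PJ * 1000.0 = 3.8272e+05 TJ
Q_s = 3.8272e+05 TJ


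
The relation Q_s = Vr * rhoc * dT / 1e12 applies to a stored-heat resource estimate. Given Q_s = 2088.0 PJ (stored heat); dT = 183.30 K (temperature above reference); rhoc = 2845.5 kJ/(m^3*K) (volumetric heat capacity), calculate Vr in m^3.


Vr = Q_s * 1e12 / (rhoc * dT)
Vr = 2088.0 * 1e12 / (2845.5 * 183.30)
Vr = 4.0032e+09 m^3


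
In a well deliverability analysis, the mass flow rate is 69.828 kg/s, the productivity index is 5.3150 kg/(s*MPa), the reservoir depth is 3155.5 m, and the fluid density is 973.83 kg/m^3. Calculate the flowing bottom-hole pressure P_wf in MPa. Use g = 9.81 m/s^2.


Step 1: P_i = rho*g*h/1e6 = 973.83*9.81*3155.5/1e6 = 30.14535 MPa
Step 2: P_wf = P_i - mdot/PI = 30.14535 - 69.828/5.315 = 17.007 MPa
P_wf = 17.007 MPa


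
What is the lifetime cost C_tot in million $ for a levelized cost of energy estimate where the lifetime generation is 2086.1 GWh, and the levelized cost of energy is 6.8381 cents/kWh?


C_tot = LCOE / 100 * E_tot
C_tot = 6.8381 / 100 * 2086.1
C_tot = 142.65 million $


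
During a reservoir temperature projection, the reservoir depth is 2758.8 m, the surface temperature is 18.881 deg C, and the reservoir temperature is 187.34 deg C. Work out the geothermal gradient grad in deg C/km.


grad = (T_res - T_surf) / d * 1000
grad = (187.34 - 18.881) / 2758.8 * 1000
grad = 61.062 deg C/km


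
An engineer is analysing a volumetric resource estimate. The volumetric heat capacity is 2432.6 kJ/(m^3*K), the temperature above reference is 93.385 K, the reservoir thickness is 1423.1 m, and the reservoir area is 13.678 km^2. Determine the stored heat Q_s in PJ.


Step 1: Vr = A*1e6*hr = 13.678*1e6*1423.1 = 1.946516e+10 m^3
Step 2: Q_s = Vr*rhoc*dT/1e12 = 1.946516e+10*2432.6*93.385/1e12 = 4421.9 PJ
Q_s = 4421.9 PJ


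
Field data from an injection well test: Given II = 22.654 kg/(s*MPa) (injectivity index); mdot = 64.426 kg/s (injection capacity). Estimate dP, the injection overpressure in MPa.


dP = mdot * 1000 / II
dP = 64.426 * 1000 / 22.654
dP = 2843.913 kPa
Convert: 2843.913 kPa * 0.001 = 2.8439 MPa
dP = 2.8439 MPa


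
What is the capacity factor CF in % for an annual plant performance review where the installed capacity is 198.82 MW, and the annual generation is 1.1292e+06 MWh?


CF = E_a / (cap * 8760) * 100
CF = 1.1292e+06 / (198.82 * 8760) * 100
CF = 64.835 %


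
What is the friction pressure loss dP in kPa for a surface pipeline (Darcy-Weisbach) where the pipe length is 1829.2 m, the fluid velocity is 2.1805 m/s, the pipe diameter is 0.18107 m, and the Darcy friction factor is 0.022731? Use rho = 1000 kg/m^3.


dP = f * (L/D) * (rho*vel^2/2) / 1000
dP = 0.022731 * (1829.2/0.18107) * (1000*2.1805^2/2) / 1000
dP = 545.90 kPa


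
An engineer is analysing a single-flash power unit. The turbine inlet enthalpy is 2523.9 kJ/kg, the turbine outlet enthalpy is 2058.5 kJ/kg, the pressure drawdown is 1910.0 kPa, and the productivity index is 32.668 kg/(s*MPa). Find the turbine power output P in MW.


Step 1: mdot = PI * dP / 1000 = 32.668 * 1910.0 / 1000 = 62.39588 kg/s
Step 2: P = mdot*(h_in - h_out)/1000 = 62.39588*(2523.9 - 2058.5)/1000 = 29.039 MW
P = 29.039 MW


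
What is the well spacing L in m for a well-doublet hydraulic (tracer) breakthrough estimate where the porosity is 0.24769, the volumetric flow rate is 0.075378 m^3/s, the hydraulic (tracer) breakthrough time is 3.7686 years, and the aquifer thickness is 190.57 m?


L = sqrt(t_bt*365.25*86400*3*Qv / (pi*hr*phi))
L = sqrt(3.7686*365.25*86400*3*0.075378 / (pi*190.57*0.24769))
L = 425.86 m


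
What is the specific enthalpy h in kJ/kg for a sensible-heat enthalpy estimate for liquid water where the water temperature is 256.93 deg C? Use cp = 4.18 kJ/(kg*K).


h = cp * T
h = 4.18 * 256.93
h = 1074.0 kJ/kg


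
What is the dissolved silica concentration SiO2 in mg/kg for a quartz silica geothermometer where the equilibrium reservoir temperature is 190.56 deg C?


SiO2 = 10^(5.19 - 1309/(T_eq + 273.15))
SiO2 = 10^(5.19 - 1309/(190.56 + 273.15))
SiO2 = 232.87 mg/kg


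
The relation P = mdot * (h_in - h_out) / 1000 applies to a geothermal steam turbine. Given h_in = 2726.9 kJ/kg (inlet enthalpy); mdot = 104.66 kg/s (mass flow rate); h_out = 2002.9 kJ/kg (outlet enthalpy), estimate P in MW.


P = mdot * (h_in - h_out) / 1000
P = 104.66 * (2726.9 - 2002.9) / 1000
P = 75.774 MW


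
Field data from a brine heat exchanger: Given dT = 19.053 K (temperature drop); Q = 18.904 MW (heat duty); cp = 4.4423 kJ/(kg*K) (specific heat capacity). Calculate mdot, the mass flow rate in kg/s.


mdot = Q * 1000 / (cp * dT)
mdot = 18.904 * 1000 / (4.4423 * 19.053)
mdot = 223.35 kg/s


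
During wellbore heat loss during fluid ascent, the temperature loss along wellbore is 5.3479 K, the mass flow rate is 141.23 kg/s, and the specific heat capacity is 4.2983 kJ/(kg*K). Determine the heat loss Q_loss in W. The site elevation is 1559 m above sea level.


Q_loss = mdot * cp * dT
Q_loss = 141.23 * 4.2983 * 5.3479
Q_loss = 3246.437 kW
Convert: 3246.437 kW * 1000.0 = 3.2464e+06 W
Q_loss = 3.2464e+06 W


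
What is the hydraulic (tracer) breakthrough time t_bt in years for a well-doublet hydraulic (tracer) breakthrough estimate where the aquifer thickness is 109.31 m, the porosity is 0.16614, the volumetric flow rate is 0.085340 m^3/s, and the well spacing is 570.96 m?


t_bt = pi * hr * phi * L^2 / (3 * Qv) / (365.25*86400)
t_bt = pi * 109.31 * 0.16614 * 570.96^2 / (3 * 0.085340) / (365.25*86400)
t_bt = 2.3021 years


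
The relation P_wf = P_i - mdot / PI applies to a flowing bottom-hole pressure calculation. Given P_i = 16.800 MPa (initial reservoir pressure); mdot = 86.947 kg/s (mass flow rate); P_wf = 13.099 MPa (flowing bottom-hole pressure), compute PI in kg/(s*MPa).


PI = mdot / (P_i - P_wf)
PI = 86.947 / (16.800 - 13.099)
PI = 23.493 kg/(s*MPa)


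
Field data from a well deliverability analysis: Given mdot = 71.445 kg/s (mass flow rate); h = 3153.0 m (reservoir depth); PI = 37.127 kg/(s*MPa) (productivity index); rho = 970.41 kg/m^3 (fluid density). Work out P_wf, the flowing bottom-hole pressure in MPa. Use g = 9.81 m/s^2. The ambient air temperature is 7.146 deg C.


Step 1: P_i = rho*g*h/1e6 = 970.41*9.81*3153.0/1e6 = 30.01568 MPa
Step 2: P_wf = P_i - mdot/PI = 30.01568 - 71.445/37.127 = 28.091 MPa
P_wf = 28.091 MPa


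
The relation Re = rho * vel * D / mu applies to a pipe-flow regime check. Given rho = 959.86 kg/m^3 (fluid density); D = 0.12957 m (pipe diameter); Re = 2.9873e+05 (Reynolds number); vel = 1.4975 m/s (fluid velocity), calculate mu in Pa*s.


mu = rho * vel * D / Re
mu = 959.86 * 1.4975 * 0.12957 / 2.9873e+05
mu = 0.00062345 Pa*s


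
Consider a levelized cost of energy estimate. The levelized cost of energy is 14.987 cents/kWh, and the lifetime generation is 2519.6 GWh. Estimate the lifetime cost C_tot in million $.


C_tot = LCOE / 100 * E_tot
C_tot = 14.987 / 100 * 2519.6
C_tot = 377.61 million $


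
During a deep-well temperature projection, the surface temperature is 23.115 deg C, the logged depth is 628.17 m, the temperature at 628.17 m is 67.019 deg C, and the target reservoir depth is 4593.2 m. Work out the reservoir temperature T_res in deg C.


Step 1: grad = (T_d1 - T_surf)/d1 * 1000 = (67.019 - 23.115)/628.17 * 1000 = 69.89191 deg C/km
Step 2: T_res = T_surf + grad*d2/1000 = 23.115 + 69.89191*4593.2/1000 = 344.14 deg C
T_res = 344.14 deg C


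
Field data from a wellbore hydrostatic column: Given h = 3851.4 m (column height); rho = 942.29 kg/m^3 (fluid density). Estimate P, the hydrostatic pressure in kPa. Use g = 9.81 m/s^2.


P = rho * g * h / 1e6
P = 942.29 * 9.81 * 3851.4 / 1e6
P = 35.60182 MPa
Convert: 35.60182 MPa * 1000.0 = 35602 kPa
P = 35602 kPa


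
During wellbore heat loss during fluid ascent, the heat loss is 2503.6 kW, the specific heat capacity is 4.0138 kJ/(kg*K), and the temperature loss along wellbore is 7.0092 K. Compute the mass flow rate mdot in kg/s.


mdot = Q_loss / (cp * dT)
mdot = 2503.6 / (4.0138 * 7.0092)
mdot = 88.990 kg/s


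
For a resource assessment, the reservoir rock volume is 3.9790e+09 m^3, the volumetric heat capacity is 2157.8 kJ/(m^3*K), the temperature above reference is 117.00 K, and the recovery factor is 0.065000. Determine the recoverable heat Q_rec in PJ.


Step 1: Q_s = Vr*rhoc*dT/1e12 = 3.9790e+09*2157.8*117.0/1e12 = 1004.549 PJ
Step 2: Q_rec = Q_s * RF = 1004.549 * 0.065 = 65.296 PJ
Q_rec = 65.296 PJ


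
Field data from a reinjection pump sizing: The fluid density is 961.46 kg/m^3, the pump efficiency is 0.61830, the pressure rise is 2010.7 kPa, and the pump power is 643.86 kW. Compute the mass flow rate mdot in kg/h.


mdot = P_pump * rho * eta / dP
mdot = 643.86 * 961.46 * 0.61830 / 2010.7
mdot = 190.3595 kg/s
Convert: 190.3595 kg/s * 3600.0 = 6.8529e+05 kg/h
mdot = 6.8529e+05 kg/h


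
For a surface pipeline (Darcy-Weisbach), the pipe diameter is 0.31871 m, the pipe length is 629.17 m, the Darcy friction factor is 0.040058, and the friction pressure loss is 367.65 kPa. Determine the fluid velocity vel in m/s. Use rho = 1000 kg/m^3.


vel = sqrt(dP*1000*2*D / (f*L*rho))
vel = sqrt(367.65*1000*2*0.31871 / (0.040058*629.17*1000))
vel = 3.0493 m/s


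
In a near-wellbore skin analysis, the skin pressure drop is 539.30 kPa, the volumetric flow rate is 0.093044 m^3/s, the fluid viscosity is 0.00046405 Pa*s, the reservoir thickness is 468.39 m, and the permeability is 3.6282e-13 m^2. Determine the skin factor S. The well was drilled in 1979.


S = dP_s * 1000 * 2*pi*k*hr / (q*mu)
S = 539.30 * 1000 * 2*pi*3.6282e-13*468.39 / (0.093044*0.00046405)
S = 13.337


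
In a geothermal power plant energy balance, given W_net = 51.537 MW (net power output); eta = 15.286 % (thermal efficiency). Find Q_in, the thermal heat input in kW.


Q_in = W_net / (eta / 100)
Q_in = 51.537 / (15.286 / 100)
Q_in = 337.1516 MW
Convert: 337.1516 MW * 1000.0 = 3.3715e+05 kW
Q_in = 3.3715e+05 kW


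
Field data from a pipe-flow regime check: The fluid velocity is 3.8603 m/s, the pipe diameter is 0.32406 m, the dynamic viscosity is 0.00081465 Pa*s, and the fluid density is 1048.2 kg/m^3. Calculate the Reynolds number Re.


Re = rho * vel * D / mu
Re = 1048.2 * 3.8603 * 0.32406 / 0.00081465
Re = 1.6096e+06


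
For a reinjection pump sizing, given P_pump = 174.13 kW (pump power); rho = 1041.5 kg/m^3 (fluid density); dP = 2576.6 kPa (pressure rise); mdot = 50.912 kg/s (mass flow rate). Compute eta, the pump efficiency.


eta = mdot * dP / (rho * P_pump)
eta = 50.912 * 2576.6 / (1041.5 * 174.13)
eta = 0.72333


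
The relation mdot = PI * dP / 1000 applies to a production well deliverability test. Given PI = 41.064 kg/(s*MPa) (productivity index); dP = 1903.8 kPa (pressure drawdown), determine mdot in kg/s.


mdot = PI * dP / 1000
mdot = 41.064 * 1903.8 / 1000
mdot = 78.178 kg/s


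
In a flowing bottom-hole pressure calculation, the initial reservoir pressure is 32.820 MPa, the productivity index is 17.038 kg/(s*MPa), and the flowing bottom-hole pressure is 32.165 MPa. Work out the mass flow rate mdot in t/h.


mdot = (P_i - P_wf) * PI
mdot = (32.820 - 32.165) * 17.038
mdot = 11.15989 kg/s
Convert: 11.15989 kg/s * 3.6 = 40.176 t/h
mdot = 40.176 t/h


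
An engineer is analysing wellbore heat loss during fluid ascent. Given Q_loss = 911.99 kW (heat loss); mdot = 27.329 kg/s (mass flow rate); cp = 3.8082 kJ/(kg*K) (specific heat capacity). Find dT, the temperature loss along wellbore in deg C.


dT = Q_loss / (mdot * cp)
dT = 911.99 / (27.329 * 3.8082)
dT = 8.762874 K
Convert (temperature difference, 1 K = 1 deg C): 8.762874 K = 8.762874 deg C
dT = 8.7629 deg C


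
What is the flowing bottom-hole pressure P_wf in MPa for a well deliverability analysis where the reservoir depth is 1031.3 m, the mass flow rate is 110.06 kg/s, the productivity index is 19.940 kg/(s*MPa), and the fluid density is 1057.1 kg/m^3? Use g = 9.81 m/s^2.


Step 1: P_i = rho*g*h/1e6 = 1057.1*9.81*1031.3/1e6 = 10.69474 MPa
Step 2: P_wf = P_i - mdot/PI = 10.69474 - 110.06/19.94 = 5.1752 MPa
P_wf = 5.1752 MPa


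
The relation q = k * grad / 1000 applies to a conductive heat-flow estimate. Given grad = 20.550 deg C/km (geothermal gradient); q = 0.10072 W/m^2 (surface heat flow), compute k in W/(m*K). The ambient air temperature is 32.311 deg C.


k = q * 1000 / grad
k = 0.10072 * 1000 / 20.550
k = 4.9012 W/(m*K)


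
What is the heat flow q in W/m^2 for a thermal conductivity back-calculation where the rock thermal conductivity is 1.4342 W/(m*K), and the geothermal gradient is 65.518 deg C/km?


q = k * grad / 1000
q = 1.4342 * 65.518 / 1000
q = 0.093966 W/m^2


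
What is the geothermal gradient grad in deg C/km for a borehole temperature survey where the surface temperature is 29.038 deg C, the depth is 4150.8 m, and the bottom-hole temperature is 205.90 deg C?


grad = (T_d - T_surf) / d * 1000
grad = (205.90 - 29.038) / 4150.8 * 1000
grad = 42.609 deg C/km


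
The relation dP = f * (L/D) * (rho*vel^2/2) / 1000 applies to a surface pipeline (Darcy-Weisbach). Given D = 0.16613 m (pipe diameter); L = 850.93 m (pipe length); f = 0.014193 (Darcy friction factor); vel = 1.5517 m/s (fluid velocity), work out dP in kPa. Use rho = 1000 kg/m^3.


dP = f * (L/D) * (rho*vel^2/2) / 1000
dP = 0.014193 * (850.93/0.16613) * (1000*1.5517^2/2) / 1000
dP = 87.520 kPa


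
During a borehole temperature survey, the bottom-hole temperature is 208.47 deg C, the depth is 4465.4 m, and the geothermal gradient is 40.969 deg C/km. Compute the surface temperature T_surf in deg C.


T_surf = T_d - grad * d / 1000
T_surf = 208.47 - 40.969 * 4465.4 / 1000
T_surf = 25.527 deg C


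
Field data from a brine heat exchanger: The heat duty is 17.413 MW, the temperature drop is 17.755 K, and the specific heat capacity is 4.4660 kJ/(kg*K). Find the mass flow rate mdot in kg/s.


mdot = Q * 1000 / (cp * dT)
mdot = 17.413 * 1000 / (4.4660 * 17.755)
mdot = 219.60 kg/s


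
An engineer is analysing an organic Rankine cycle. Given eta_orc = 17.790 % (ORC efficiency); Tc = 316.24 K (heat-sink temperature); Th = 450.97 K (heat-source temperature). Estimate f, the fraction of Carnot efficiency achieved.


f = (eta_orc/100) / (1 - Tc/Th)
f = (17.790/100) / (1 - 316.24/450.97)
f = 0.59547


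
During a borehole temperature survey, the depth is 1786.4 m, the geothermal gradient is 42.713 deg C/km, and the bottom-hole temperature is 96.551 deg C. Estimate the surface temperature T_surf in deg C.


T_surf = T_d - grad * d / 1000
T_surf = 96.551 - 42.713 * 1786.4 / 1000
T_surf = 20.248 deg C


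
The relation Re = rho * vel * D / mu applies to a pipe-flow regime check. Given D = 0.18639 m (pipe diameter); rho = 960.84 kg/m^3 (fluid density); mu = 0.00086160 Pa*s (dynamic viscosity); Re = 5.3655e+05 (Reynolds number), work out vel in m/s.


vel = Re * mu / (rho * D)
vel = 5.3655e+05 * 0.00086160 / (960.84 * 0.18639)
vel = 2.5813 m/s


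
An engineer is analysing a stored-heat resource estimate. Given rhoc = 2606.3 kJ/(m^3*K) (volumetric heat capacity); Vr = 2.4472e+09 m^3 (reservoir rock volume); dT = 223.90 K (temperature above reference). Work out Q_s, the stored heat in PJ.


Q_s = Vr * rhoc * dT / 1e12
Q_s = 2.4472e+09 * 2606.3 * 223.90 / 1e12
Q_s = 1428.1 PJ


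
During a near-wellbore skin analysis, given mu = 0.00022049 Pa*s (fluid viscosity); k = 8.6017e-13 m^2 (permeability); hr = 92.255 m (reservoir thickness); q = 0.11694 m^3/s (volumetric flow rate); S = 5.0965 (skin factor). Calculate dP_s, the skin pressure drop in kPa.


dP_s = S * q * mu / (2*pi*k*hr) / 1000
dP_s = 5.0965 * 0.11694 * 0.00022049 / (2*pi*8.6017e-13*92.255) / 1000
dP_s = 263.55 kPa


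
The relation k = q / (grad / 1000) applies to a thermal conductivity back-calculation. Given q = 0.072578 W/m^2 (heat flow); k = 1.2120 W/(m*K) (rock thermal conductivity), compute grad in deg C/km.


grad = q / k * 1000
grad = 0.072578 / 1.2120 * 1000
grad = 59.883 deg C/km


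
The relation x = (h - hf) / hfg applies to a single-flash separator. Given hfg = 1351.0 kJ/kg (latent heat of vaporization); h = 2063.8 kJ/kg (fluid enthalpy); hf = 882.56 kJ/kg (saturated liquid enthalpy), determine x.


x = (h - hf) / hfg
x = (2063.8 - 882.56) / 1351.0
x = 0.87434


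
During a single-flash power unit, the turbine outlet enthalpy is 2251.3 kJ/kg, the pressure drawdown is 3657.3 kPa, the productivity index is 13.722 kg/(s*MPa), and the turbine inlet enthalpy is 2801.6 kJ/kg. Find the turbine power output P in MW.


Step 1: mdot = PI * dP / 1000 = 13.722 * 3657.3 / 1000 = 50.18547 kg/s
Step 2: P = mdot*(h_in - h_out)/1000 = 50.18547*(2801.6 - 2251.3)/1000 = 27.617 MW
P = 27.617 MW


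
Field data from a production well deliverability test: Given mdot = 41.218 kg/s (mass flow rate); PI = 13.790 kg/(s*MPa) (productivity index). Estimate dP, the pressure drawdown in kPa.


dP = mdot * 1000 / PI
dP = 41.218 * 1000 / 13.790
dP = 2989.0 kPa


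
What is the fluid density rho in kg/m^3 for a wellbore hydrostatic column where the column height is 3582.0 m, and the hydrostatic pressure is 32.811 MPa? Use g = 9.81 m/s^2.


rho = P * 1e6 / (g * h)
rho = 32.811 * 1e6 / (9.81 * 3582.0)
rho = 933.74 kg/m^3


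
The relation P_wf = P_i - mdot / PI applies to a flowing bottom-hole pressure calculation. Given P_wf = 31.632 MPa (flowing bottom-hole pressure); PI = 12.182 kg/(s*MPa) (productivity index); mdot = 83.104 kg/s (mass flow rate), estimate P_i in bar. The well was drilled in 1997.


P_i = P_wf + mdot / PI
P_i = 31.632 + 83.104 / 12.182
P_i = 38.45387 MPa
Convert: 38.45387 MPa * 10.0 = 384.54 bar
P_i = 384.54 bar


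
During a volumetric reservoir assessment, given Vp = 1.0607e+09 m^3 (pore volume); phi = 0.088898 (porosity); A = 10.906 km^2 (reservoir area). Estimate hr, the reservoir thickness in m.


hr = Vp / (A * 1e6 * phi)
hr = 1.0607e+09 / (10.906 * 1e6 * 0.088898)
hr = 1094.0 m


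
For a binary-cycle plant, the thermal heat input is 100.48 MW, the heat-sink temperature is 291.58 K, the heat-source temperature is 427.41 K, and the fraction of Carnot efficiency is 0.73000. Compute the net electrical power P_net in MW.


Step 1: eta = (1 - Tc/Th)*f = (1 - 291.58/427.41)*0.73 = 0.2319925
Step 2: P_net = eta * Q_in = 0.2319925 * 100.48 = 23.311 MW
P_net = 23.311 MW


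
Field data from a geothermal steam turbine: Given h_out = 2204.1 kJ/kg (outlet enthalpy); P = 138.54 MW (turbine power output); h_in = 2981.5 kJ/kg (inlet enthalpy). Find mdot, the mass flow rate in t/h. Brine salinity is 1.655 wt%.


mdot = P * 1000 / (h_in - h_out)
mdot = 138.54 * 1000 / (2981.5 - 2204.1)
mdot = 178.2094 kg/s
Convert: 178.2094 kg/s * 3.6 = 641.55 t/h
mdot = 641.55 t/h


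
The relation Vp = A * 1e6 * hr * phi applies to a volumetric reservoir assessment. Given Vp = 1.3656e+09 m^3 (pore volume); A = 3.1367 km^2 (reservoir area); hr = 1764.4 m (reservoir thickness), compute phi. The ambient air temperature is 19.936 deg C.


phi = Vp / (A * 1e6 * hr)
phi = 1.3656e+09 / (3.1367 * 1e6 * 1764.4)
phi = 0.24675


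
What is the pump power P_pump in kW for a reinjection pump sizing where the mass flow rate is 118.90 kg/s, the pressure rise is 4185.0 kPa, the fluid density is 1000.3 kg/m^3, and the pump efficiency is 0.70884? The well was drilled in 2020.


P_pump = mdot * dP / (rho * eta)
P_pump = 118.90 * 4185.0 / (1000.3 * 0.70884)
P_pump = 701.78 kW


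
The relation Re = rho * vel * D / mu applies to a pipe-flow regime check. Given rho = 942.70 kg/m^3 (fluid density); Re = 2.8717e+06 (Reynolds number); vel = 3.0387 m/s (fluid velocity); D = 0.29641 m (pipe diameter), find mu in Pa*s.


mu = rho * vel * D / Re
mu = 942.70 * 3.0387 * 0.29641 / 2.8717e+06
mu = 0.00029568 Pa*s


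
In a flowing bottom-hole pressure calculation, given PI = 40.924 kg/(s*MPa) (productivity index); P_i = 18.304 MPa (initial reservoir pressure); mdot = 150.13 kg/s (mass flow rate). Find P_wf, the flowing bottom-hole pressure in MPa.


P_wf = P_i - mdot / PI
P_wf = 18.304 - 150.13 / 40.924
P_wf = 14.635 MPa


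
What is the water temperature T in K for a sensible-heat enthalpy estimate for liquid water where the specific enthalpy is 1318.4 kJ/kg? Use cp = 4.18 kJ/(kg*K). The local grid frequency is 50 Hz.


T = h / cp
T = 1318.4 / 4.18
T = 315.4067 deg C
Convert to K: 315.4067 + 273.15 = 588.56 K
T = 588.56 K


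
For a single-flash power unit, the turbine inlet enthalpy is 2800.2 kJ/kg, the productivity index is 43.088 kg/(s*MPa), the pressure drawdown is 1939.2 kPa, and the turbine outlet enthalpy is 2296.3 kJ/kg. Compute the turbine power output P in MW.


Step 1: mdot = PI * dP / 1000 = 43.088 * 1939.2 / 1000 = 83.55625 kg/s
Step 2: P = mdot*(h_in - h_out)/1000 = 83.55625*(2800.2 - 2296.3)/1000 = 42.104 MW
P = 42.104 MW


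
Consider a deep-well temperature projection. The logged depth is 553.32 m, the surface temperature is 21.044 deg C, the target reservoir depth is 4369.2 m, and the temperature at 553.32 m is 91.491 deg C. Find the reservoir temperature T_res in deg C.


Step 1: grad = (T_d1 - T_surf)/d1 * 1000 = (91.491 - 21.044)/553.32 * 1000 = 127.3169 deg C/km
Step 2: T_res = T_surf + grad*d2/1000 = 21.044 + 127.3169*4369.2/1000 = 577.32 deg C
T_res = 577.32 deg C


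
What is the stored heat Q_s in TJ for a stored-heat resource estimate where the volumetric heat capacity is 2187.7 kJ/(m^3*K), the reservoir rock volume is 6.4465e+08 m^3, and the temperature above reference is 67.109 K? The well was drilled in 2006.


Q_s = Vr * rhoc * dT / 1e12
Q_s = 6.4465e+08 * 2187.7 * 67.109 / 1e12
Q_s = 94.64388 PJ
Convert: 94.64388 PJ * 1000.0 = 94644 TJ
Q_s = 94644 TJ


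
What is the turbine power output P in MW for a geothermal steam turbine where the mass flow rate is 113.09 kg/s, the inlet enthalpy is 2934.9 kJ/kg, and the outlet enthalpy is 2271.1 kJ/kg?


P = mdot * (h_in - h_out) / 1000
P = 113.09 * (2934.9 - 2271.1) / 1000
P = 75.069 MW


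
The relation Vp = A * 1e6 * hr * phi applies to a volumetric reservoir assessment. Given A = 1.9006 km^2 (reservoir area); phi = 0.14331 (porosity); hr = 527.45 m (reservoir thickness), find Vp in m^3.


Vp = A * 1e6 * hr * phi
Vp = 1.9006 * 1e6 * 527.45 * 0.14331
Vp = 1.4366e+08 m^3


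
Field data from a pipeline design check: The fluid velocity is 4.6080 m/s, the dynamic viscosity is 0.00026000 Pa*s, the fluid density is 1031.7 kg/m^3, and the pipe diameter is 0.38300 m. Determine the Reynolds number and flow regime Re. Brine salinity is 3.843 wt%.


Step 1: Re = rho*vel*D/mu = 1031.7*4.608*0.383/0.00026 = 7.0031e+06
Step 2: Re = 7.0031e+06 > 4000, so flow is turbulent.
Re = 7.0031e+06 (turbulent)


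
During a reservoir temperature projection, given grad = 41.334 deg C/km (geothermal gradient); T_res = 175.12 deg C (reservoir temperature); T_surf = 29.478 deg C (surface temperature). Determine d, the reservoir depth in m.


d = (T_res - T_surf) / grad * 1000
d = (175.12 - 29.478) / 41.334 * 1000
d = 3523.5 m


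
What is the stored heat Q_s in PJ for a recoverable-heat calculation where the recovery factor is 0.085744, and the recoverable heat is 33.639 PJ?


Q_s = Q_rec / RF
Q_s = 33.639 / 0.085744
Q_s = 392.32 PJ


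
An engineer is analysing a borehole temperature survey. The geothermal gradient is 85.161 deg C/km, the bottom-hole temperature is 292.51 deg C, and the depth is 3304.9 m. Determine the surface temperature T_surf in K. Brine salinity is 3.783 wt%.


T_surf = T_d - grad * d / 1000
T_surf = 292.51 - 85.161 * 3304.9 / 1000
T_surf = 11.06141 deg C
Convert to K: 11.06141 + 273.15 = 284.21 K
T_surf = 284.21 K


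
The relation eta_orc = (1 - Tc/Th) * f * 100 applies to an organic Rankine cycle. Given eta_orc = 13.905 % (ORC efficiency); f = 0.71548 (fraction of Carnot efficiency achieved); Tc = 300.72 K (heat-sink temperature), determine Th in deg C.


Th = Tc / (1 - (eta_orc/100)/f)
Th = 300.72 / (1 - (13.905/100)/0.71548)
Th = 373.2615 K
Convert to deg C: 373.2615 - 273.15 = 100.11 deg C
Th = 100.11 deg C


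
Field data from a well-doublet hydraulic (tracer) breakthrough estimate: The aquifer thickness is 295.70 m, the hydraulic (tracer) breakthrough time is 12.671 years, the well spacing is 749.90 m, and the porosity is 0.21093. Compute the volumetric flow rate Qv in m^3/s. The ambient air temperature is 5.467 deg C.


Qv = pi*hr*phi*L^2 / (3*t_bt*365.25*86400)
Qv = pi*295.70*0.21093*749.90^2 / (3*12.671*365.25*86400)
Qv = 0.091857 m^3/s


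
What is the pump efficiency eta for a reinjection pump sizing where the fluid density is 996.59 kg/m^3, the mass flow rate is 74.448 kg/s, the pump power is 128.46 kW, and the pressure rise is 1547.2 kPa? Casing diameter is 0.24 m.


eta = mdot * dP / (rho * P_pump)
eta = 74.448 * 1547.2 / (996.59 * 128.46)
eta = 0.89974


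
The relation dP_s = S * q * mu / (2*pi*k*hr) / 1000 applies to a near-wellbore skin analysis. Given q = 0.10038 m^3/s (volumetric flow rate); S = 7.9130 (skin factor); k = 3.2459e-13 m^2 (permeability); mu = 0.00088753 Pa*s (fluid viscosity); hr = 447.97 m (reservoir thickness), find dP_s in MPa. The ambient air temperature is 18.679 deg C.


dP_s = S * q * mu / (2*pi*k*hr) / 1000
dP_s = 7.9130 * 0.10038 * 0.00088753 / (2*pi*3.2459e-13*447.97) / 1000
dP_s = 771.6271 kPa
Convert: 771.6271 kPa * 0.001 = 0.77163 MPa
dP_s = 0.77163 MPa


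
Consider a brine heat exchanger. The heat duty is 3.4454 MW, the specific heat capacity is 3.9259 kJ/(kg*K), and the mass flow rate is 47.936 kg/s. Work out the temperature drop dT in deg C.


dT = Q * 1000 / (mdot * cp)
dT = 3.4454 * 1000 / (47.936 * 3.9259)
dT = 18.30790 K
Convert (temperature difference, 1 K = 1 deg C): 18.30790 K = 18.30790 deg C
dT = 18.308 deg C
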